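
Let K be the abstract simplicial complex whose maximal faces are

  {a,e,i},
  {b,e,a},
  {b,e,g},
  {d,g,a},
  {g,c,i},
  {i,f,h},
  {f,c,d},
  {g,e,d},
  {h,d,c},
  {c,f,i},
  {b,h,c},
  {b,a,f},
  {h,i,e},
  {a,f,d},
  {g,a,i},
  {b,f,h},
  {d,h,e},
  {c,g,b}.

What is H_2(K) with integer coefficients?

H_2 ≅ 0.

Fix the vertex order a < b < c < d < e < f < g < h < i and write every simplex with vertices in increasing order. Then dim K = 2 and the simplices of K are:

  0-simplices (9): a, b, c, d, e, f, g, h, i
  1-simplices (27): ab, ad, ae, af, ag, ai, bc, be, bf, bg, bh, cd, cf, cg, ch, ci, de, df, dg, dh, eg, eh, ei, fh, fi, gi, hi
  2-simplices (18): abe, abf, adf, adg, aei, agi, bcg, bch, beg, bfh, cdf, cdh, cfi, cgi, deg, deh, ehi, fhi

giving chain groups C_0 ≅ Z^9, C_1 ≅ Z^27, C_2 ≅ Z^18.

Boundary ∂_1: C_1 → C_0 maps an edge to its endpoints' difference, ∂[p,q] = q − p. For instance
  ∂af = f − a.
The resulting 9×27 matrix has rank 8, and its Smith normal form has invariant factors (1,1,1,1,1,1,1,1).

Boundary ∂_2: C_2 → C_1 maps a triangle to the signed sum of its edges. For instance
  ∂deh = eh − dh + de,
  ∂cdh = dh − ch + cd.
As a 27×18 matrix over Z this has rank 18, with invariant factors (1,1,1,1,1,1,1,1,1,1,1,1,1,1,1,1,1,2).

Reading off H_k = ker ∂_k / im ∂_{k+1}:

  H_2: rank ker ∂_2 − rank ∂_3 = (18 − 18) − 0 = 0, and there is no ∂_3, so H_2 = 0.

(K is a triangulation of the Klein bottle.)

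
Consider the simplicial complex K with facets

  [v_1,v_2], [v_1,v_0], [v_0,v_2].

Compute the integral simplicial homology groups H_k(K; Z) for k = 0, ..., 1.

H_0 ≅ Z,  H_1 ≅ Z.

K has 3 vertices, 3 edges.
rank ∂_0 = 0, rank ∂_1 = 2 ⇒ b_0 = 3 − 0 − 2 = 1; all invariant factors of ∂_1 are 1 so no torsion. So H_0 = Z.
rank ∂_1 = 2, rank ∂_2 = 0 ⇒ b_1 = 3 − 2 − 0 = 1. So H_1 = Z.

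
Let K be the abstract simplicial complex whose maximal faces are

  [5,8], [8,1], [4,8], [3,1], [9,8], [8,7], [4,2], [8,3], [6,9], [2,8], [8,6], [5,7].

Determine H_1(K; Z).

We work with the vertex ordering 1 < 2 < 3 < 4 < 5 < 6 < 7 < 8 < 9. The simplices of K, each written with vertices in increasing order, are:

  0-simplices (9): [1], [2], [3], [4], [5], [6], [7], [8], [9]
  1-simplices (12): [1,3], [1,8], [2,4], [2,8], [3,8], [4,8], [5,7], [5,8], [6,8], [6,9], [7,8], [8,9]

giving chain groups C_0 ≅ Z^9, C_1 ≅ Z^12.

The boundary map ∂_1: C_1 → C_0 maps an edge to its endpoints' difference, ∂[p,q] = q − p. For instance
  ∂[1,3] = [3] − [1].
As a 9×12 matrix over Z this has rank 8, with invariant factors (1,1,1,1,1,1,1,1).

Reading off H_k = ker ∂_k / im ∂_{k+1}:

  H_1: rank ker ∂_1 − rank ∂_2 = (12 − 8) − 0 = 4, and there is no ∂_2, so H_1 = Z^4.

H_1 = Z^4.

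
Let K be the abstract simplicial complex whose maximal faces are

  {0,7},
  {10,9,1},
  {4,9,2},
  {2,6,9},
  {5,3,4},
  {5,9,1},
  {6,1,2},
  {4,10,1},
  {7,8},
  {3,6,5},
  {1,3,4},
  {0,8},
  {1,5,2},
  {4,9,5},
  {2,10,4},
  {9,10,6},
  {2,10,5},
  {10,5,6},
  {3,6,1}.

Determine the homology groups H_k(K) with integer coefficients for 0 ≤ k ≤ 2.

H_0 ≅ Z^2,  H_1 ≅ Z^3,  H_2 ≅ Z.

Order the vertices as 0 < 1 < 2 < 3 < 4 < 5 < 6 < 7 < 8 < 9 < 10. Listing each simplex with vertices in this order, K has dimension 2 with simplices:

  0-simplices (11): [0], [1], [2], [3], [4], [5], [6], [7], [8], [9], [10]
  1-simplices (27): (27 of them)
  2-simplices (16): [1,2,5], [1,2,6], [1,3,4], [1,3,6], [1,4,10], [1,5,9], [1,9,10], [2,4,9], [2,4,10], [2,5,10], [2,6,9], [3,4,5], [3,5,6], [4,5,9], [5,6,10], [6,9,10]

giving chain groups C_0 ≅ Z^11, C_1 ≅ Z^27, C_2 ≅ Z^16.

The boundary map ∂_1: C_1 → C_0 is given by ∂[p,q] = [q] − [p]. For instance
  ∂[2,9] = [9] − [2].
This gives a 11×27 integer matrix of rank 9; reducing to Smith normal form yields diagonal entries (1,1,1,1,1,1,1,1,1).

∂_2: C_2 → C_1 maps a triangle to the signed sum of its edges. For instance
  ∂[3,4,5] = [4,5] − [3,5] + [3,4],
  ∂[2,5,10] = [5,10] − [2,10] + [2,5].
The resulting 27×16 matrix has rank 15, and its Smith normal form has invariant factors (1,1,1,1,1,1,1,1,1,1,1,1,1,1,1).

Now H_k = ker ∂_k / im ∂_{k+1}, so:

  H_0: rank C_0 − rank ∂_1 = 11 − 9 = 2, and the invariant factors of ∂_1 are all 1, so H_0 = Z^2.
  H_1: rank ker ∂_1 − rank ∂_2 = (27 − 9) − 15 = 3, and the invariant factors of ∂_2 are all 1, so H_1 = Z^3.
  H_2: rank ker ∂_2 − rank ∂_3 = (16 − 15) − 0 = 1, and there is no ∂_3, so H_2 = Z.

As a check, the Euler characteristic is 11 − 27 + 16 = 0, which agrees with 2 − 3 + 1 = 0.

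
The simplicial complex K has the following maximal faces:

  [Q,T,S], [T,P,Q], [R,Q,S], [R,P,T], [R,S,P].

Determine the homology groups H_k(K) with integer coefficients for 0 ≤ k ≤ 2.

Fix the vertex order P < Q < R < S < T and write every simplex with vertices in increasing order. Then dim K = 2 and the simplices of K are:

  0-simplices (5): P, Q, R, S, T
  1-simplices (10): PQ, PR, PS, PT, QR, QS, QT, RS, RT, ST
  2-simplices (5): PQT, PRS, PRT, QRS, QST

Hence C_0 ≅ Z^5, C_1 ≅ Z^10, C_2 ≅ Z^5.

∂_1: C_1 → C_0 is given by ∂[p,q] = [q] − [p]. For instance
  ∂RS = S − R.
The 5×10 boundary matrix has rank 4 and Smith normal form diag(1,1,1,1).

Boundary ∂_2: C_2 → C_1 sends each 2-simplex [p,q,r] to [q,r] − [p,r] + [p,q]. For instance
  ∂QRS = RS − QS + QR,
  ∂PQT = QT − PT + PQ.
The 10×5 boundary matrix has rank 5 and Smith normal form diag(1,1,1,1,1).

Now H_k = ker ∂_k / im ∂_{k+1}, so:

  H_0: rank C_0 − rank ∂_1 = 5 − 4 = 1, and the invariant factors of ∂_1 are all 1, so H_0 ≅ Z.
  H_1: rank ker ∂_1 − rank ∂_2 = (10 − 4) − 5 = 1, and the invariant factors of ∂_2 are all 1, so H_1 ≅ Z.
  H_2: rank ker ∂_2 − rank ∂_3 = (5 − 5) − 0 = 0, and there is no ∂_3, so H_2 ≅ 0.

As a check, the Euler characteristic is 5 − 10 + 5 = 0, which agrees with 1 − 1 + 0 = 0.

H_0 = Z,  H_1 = Z,  H_2 = 0.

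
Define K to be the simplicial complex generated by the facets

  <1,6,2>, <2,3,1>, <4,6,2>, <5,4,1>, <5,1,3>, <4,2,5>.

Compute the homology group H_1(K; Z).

H_1 ≅ Z.

Take the total order 1 < 2 < 3 < 4 < 5 < 6 on the vertex set. Then K (dimension 2) consists of the simplices:

  0-simplices (6): [1], [2], [3], [4], [5], [6]
  1-simplices (12): [1,2], [1,3], [1,4], [1,5], [1,6], [2,3], [2,4], [2,5], [2,6], [3,5], [4,5], [4,6]
  2-simplices (6): [1,2,3], [1,2,6], [1,3,5], [1,4,5], [2,4,5], [2,4,6]

Hence C_0 ≅ Z^6, C_1 ≅ Z^12, C_2 ≅ Z^6.

The boundary map ∂_1: C_1 → C_0 is given by ∂[p,q] = [q] − [p]. For instance
  ∂[3,5] = [5] − [3].
The resulting 6×12 matrix has rank 5, and its Smith normal form has invariant factors (1,1,1,1,1).

Boundary ∂_2: C_2 → C_1 sends each 2-simplex [p,q,r] to [q,r] − [p,r] + [p,q]. For instance
  ∂[1,2,6] = [2,6] − [1,6] + [1,2],
  ∂[2,4,5] = [4,5] − [2,5] + [2,4].
The resulting 12×6 matrix has rank 6, and its Smith normal form has invariant factors (1,1,1,1,1,1).

Reading off H_k = ker ∂_k / im ∂_{k+1}:

  H_1: rank ker ∂_1 − rank ∂_2 = (12 − 5) − 6 = 1, and the invariant factors of ∂_2 are all 1, so H_1 ≅ Z.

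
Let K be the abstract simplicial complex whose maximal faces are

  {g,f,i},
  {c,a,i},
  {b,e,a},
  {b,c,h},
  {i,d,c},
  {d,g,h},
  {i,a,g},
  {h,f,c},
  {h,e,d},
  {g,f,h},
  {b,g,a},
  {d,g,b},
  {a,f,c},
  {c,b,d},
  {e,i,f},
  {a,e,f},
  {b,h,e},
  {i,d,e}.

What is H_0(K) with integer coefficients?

We work with the vertex ordering a < b < c < d < e < f < g < h < i. The simplices of K, each written with vertices in increasing order, are:

  0-simplices (9): a, b, c, d, e, f, g, h, i
  1-simplices (27): ab, ac, ae, af, ag, ai, bc, bd, be, bg, bh, cd, cf, ch, ci, de, dg, dh, di, ef, eh, ei, fg, fh, fi, gh, gi
  2-simplices (18): abe, abg, acf, aci, aef, agi, bcd, bch, bdg, beh, cdi, cfh, deh, dei, dgh, efi, fgh, fgi

giving chain groups C_0 ≅ Z^9, C_1 ≅ Z^27, C_2 ≅ Z^18.

The boundary map ∂_1: C_1 → C_0 maps an edge to its endpoints' difference, ∂[p,q] = q − p. For instance
  ∂dg = g − d.
As a 9×27 matrix over Z this has rank 8, with invariant factors (1,1,1,1,1,1,1,1).

The boundary map ∂_2: C_2 → C_1 acts by ∂[p,q,r] = [q,r] − [p,r] + [p,q]. For instance
  ∂agi = gi − ai + ag,
  ∂dgh = gh − dh + dg.
As a 27×18 matrix over Z this has rank 18, with invariant factors (1,1,1,1,1,1,1,1,1,1,1,1,1,1,1,1,1,2).

Now H_k = ker ∂_k / im ∂_{k+1}, so:

  H_0: rank C_0 − rank ∂_1 = 9 − 8 = 1, and the invariant factors of ∂_1 are all 1, so H_0 ≅ Z.

H_0 = Z.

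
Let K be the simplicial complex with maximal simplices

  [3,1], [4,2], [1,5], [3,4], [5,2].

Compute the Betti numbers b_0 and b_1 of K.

b_0 = 1, b_1 = 1.

K has 5 vertices, 5 edges.
rank ∂_0 = 0, rank ∂_1 = 4 ⇒ b_0 = 5 − 0 − 4 = 1; all invariant factors of ∂_1 are 1 so no torsion. So H_0 ≅ Z.
rank ∂_1 = 4, rank ∂_2 = 0 ⇒ b_1 = 5 − 4 − 0 = 1. So H_1 ≅ Z.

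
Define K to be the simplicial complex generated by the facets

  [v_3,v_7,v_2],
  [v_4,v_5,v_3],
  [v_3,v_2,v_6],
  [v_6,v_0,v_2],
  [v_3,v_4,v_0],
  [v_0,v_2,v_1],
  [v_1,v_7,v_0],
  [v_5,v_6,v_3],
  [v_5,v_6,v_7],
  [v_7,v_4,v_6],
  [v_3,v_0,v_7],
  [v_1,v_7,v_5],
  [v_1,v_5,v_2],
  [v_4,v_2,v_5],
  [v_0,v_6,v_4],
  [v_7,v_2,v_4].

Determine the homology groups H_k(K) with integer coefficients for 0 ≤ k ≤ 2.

H_0 ≅ Z,  H_1 ≅ Z^2,  H_2 ≅ Z.

Order the vertices as v_0 < v_1 < v_2 < v_3 < v_4 < v_5 < v_6 < v_7. Listing each simplex with vertices in this order, K has dimension 2 with simplices:

  0-simplices (8): [v_0], [v_1], [v_2], [v_3], [v_4], [v_5], [v_6], [v_7]
  1-simplices (24): (24 of them)
  2-simplices (16): (16 of them)

giving chain groups C_0 ≅ Z^8, C_1 ≅ Z^24, C_2 ≅ Z^16.

∂_1: C_1 → C_0 sends each edge [p,q] (with p < q) to q − p.
As a 8×24 matrix over Z this has rank 7, with invariant factors (1,1,1,1,1,1,1).

The boundary map ∂_2: C_2 → C_1 acts by ∂[p,q,r] = [q,r] − [p,r] + [p,q]. For instance
  ∂[v_5,v_6,v_7] = [v_6,v_7] − [v_5,v_7] + [v_5,v_6],
  ∂[v_0,v_4,v_6] = [v_4,v_6] − [v_0,v_6] + [v_0,v_4].
The 24×16 boundary matrix has rank 15 and Smith normal form diag(1,1,1,1,1,1,1,1,1,1,1,1,1,1,1).

Now H_k = ker ∂_k / im ∂_{k+1}, so:

  H_0: rank C_0 − rank ∂_1 = 8 − 7 = 1, and the invariant factors of ∂_1 are all 1, so H_0 = Z.
  H_1: rank ker ∂_1 − rank ∂_2 = (24 − 7) − 15 = 2, and the invariant factors of ∂_2 are all 1, so H_1 = Z^2.
  H_2: rank ker ∂_2 − rank ∂_3 = (16 − 15) − 0 = 1, and there is no ∂_3, so H_2 = Z.

As a check, the Euler characteristic is 8 − 24 + 16 = 0, which agrees with 1 − 2 + 1 = 0.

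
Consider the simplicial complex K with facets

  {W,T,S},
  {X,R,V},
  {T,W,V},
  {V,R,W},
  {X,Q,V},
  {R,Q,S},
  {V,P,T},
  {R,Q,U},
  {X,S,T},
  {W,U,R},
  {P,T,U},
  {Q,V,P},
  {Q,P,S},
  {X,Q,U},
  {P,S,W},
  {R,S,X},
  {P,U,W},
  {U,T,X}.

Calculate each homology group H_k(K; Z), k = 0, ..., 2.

H_0 ≅ Z,  H_1 ≅ Z × Z/2,  H_2 = 0.

Fix the vertex order P < Q < R < S < T < U < V < W < X and write every simplex with vertices in increasing order. Then dim K = 2 and the simplices of K are:

  0-simplices (9): P, Q, R, S, T, U, V, W, X
  1-simplices (27): PQ, PS, PT, PU, PV, PW, QR, QS, QU, QV, QX, RS, RU, RV, RW, RX, ST, SW, SX, TU, TV, TW, TX, UW, UX, VW, VX
  2-simplices (18): PQS, PQV, PSW, PTU, PTV, PUW, QRS, QRU, QUX, QVX, RSX, RUW, RVW, RVX, STW, STX, TUX, TVW

Hence C_0 ≅ Z^9, C_1 ≅ Z^27, C_2 ≅ Z^18.

The boundary map ∂_1: C_1 → C_0 is given by ∂[p,q] = [q] − [p].
This gives a 9×27 integer matrix of rank 8; reducing to Smith normal form yields diagonal entries (1,1,1,1,1,1,1,1).

∂_2: C_2 → C_1 sends each 2-simplex [p,q,r] to [q,r] − [p,r] + [p,q]. For instance
  ∂PTU = TU − PU + PT,
  ∂QRS = RS − QS + QR.
The 27×18 boundary matrix has rank 18 and Smith normal form diag(1,1,1,1,1,1,1,1,1,1,1,1,1,1,1,1,1,2).

Computing H_k = (kernel of ∂_k) / (image of ∂_{k+1}):

  H_0: rank C_0 − rank ∂_1 = 9 − 8 = 1, and the invariant factors of ∂_1 are all 1, so H_0 ≅ Z.
  H_1: rank ker ∂_1 − rank ∂_2 = (27 − 8) − 18 = 1, and ∂_2 has invariant factor 2 > 1, so H_1 ≅ Z × Z/2.
  H_2: rank ker ∂_2 − rank ∂_3 = (18 − 18) − 0 = 0, and there is no ∂_3, so H_2 ≅ 0.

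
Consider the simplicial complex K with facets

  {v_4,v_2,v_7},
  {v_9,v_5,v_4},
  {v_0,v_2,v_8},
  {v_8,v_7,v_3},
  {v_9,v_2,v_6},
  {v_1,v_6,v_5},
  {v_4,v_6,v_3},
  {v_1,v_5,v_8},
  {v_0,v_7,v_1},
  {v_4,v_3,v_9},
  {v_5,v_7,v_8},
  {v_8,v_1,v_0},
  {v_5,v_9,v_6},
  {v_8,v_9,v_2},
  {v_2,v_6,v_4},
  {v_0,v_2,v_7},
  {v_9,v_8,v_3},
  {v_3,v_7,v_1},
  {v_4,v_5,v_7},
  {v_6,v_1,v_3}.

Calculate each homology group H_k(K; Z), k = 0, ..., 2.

Order the vertices as v_0 < v_1 < v_2 < v_3 < v_4 < v_5 < v_6 < v_7 < v_8 < v_9. Listing each simplex with vertices in this order, K has dimension 2 with simplices:

  0-simplices (10): [v_0], [v_1], [v_2], [v_3], [v_4], [v_5], [v_6], [v_7], [v_8], [v_9]
  1-simplices (30): (30 of them)
  2-simplices (20): (20 of them)

giving chain groups C_0 ≅ Z^10, C_1 ≅ Z^30, C_2 ≅ Z^20.

Boundary ∂_1: C_1 → C_0 maps an edge to its endpoints' difference, ∂[p,q] = q − p. For instance
  ∂[v_3,v_7] = [v_7] − [v_3].
As a 10×30 matrix over Z this has rank 9, with invariant factors (1,1,1,1,1,1,1,1,1).

∂_2: C_2 → C_1 acts by ∂[p,q,r] = [q,r] − [p,r] + [p,q]. For instance
  ∂[v_0,v_1,v_7] = [v_1,v_7] − [v_0,v_7] + [v_0,v_1],
  ∂[v_4,v_5,v_7] = [v_5,v_7] − [v_4,v_7] + [v_4,v_5].
As a 30×20 matrix over Z this has rank 20, with invariant factors (1,1,1,1,1,1,1,1,1,1,1,1,1,1,1,1,1,1,1,2).

From H_k ≅ ker(∂_k) / im(∂_{k+1}) we obtain:

  H_0: rank C_0 − rank ∂_1 = 10 − 9 = 1, and the invariant factors of ∂_1 are all 1, so H_0 = Z.
  H_1: rank ker ∂_1 − rank ∂_2 = (30 − 9) − 20 = 1, and ∂_2 has invariant factor 2 > 1, so H_1 = Z ⊕ Z/2.
  H_2: rank ker ∂_2 − rank ∂_3 = (20 − 20) − 0 = 0, and there is no ∂_3, so H_2 = 0.

As a check, the Euler characteristic is 10 − 30 + 20 = 0, which agrees with 1 − 1 + 0 = 0.

H_0 = Z,  H_1 = Z ⊕ Z/2,  H_2 = 0.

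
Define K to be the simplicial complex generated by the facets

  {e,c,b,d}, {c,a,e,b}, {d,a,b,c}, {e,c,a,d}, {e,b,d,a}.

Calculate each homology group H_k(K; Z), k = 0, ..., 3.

Order the vertices as a < b < c < d < e. Listing each simplex with vertices in this order, K has dimension 3 with simplices:

  0-simplices (5): a, b, c, d, e
  1-simplices (10): ab, ac, ad, ae, bc, bd, be, cd, ce, de
  2-simplices (10): abc, abd, abe, acd, ace, ade, bcd, bce, bde, cde
  3-simplices (5): abcd, abce, abde, acde, bcde

so the chain groups are C_0 ≅ Z^5, C_1 ≅ Z^10, C_2 ≅ Z^10, C_3 ≅ Z^5.

Boundary ∂_1: C_1 → C_0 maps an edge to its endpoints' difference, ∂[p,q] = q − p. For instance
  ∂ac = c − a.
The resulting 5×10 matrix has rank 4, and its Smith normal form has invariant factors (1,1,1,1).

∂_2: C_2 → C_1 sends each 2-simplex [p,q,r] to [q,r] − [p,r] + [p,q]. For instance
  ∂ade = de − ae + ad,
  ∂abc = bc − ac + ab.
The 10×10 boundary matrix has rank 6 and Smith normal form diag(1,1,1,1,1,1).

Boundary ∂_3: C_3 → C_2 sends each 3-simplex σ to the alternating sum Σ_i (−1)^i (σ with its i-th vertex removed). For instance
  ∂abcd = bcd − acd + abd − abc,
  ∂abde = bde − ade + abe − abd.
The 10×5 boundary matrix has rank 4 and Smith normal form diag(1,1,1,1).

Reading off H_k = ker ∂_k / im ∂_{k+1}:

  H_0: rank C_0 − rank ∂_1 = 5 − 4 = 1, and the invariant factors of ∂_1 are all 1, so H_0 = Z.
  H_1: rank ker ∂_1 − rank ∂_2 = (10 − 4) − 6 = 0, and the invariant factors of ∂_2 are all 1, so H_1 = 0.
  H_2: rank ker ∂_2 − rank ∂_3 = (10 − 6) − 4 = 0, and the invariant factors of ∂_3 are all 1, so H_2 = 0.
  H_3: rank ker ∂_3 − rank ∂_4 = (5 − 4) − 0 = 1, and there is no ∂_4, so H_3 = Z.

H_0 = Z,  H_1 = 0,  H_2 = 0,  H_3 = Z.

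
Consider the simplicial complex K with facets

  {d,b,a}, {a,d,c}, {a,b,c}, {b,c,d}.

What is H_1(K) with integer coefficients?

Order the vertices as a < b < c < d. Listing each simplex with vertices in this order, K has dimension 2 with simplices:

  0-simplices (4): a, b, c, d
  1-simplices (6): ab, ac, ad, bc, bd, cd
  2-simplices (4): abc, abd, acd, bcd

giving chain groups C_0 ≅ Z^4, C_1 ≅ Z^6, C_2 ≅ Z^4.

∂_1: C_1 → C_0 sends each edge [p,q] (with p < q) to q − p. For instance
  ∂bc = c − b.
As a 4×6 matrix over Z this has rank 3, with invariant factors (1,1,1).

The boundary map ∂_2: C_2 → C_1 acts by ∂[p,q,r] = [q,r] − [p,r] + [p,q]. For instance
  ∂acd = cd − ad + ac,
  ∂bcd = cd − bd + bc.
As a 6×4 matrix over Z this has rank 3, with invariant factors (1,1,1).

Computing H_k = (kernel of ∂_k) / (image of ∂_{k+1}):

  H_1: rank ker ∂_1 − rank ∂_2 = (6 − 3) − 3 = 0, and the invariant factors of ∂_2 are all 1, so H_1 ≅ 0.

H_1 = 0.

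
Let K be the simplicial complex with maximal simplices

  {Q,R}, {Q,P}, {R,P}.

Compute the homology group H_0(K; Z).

H_0 ≅ Z.

We work with the vertex ordering P < Q < R. The simplices of K, each written with vertices in increasing order, are:

  0-simplices (3): P, Q, R
  1-simplices (3): PQ, PR, QR

so the chain groups are C_0 ≅ Z^3, C_1 ≅ Z^3.

The boundary map ∂_1: C_1 → C_0 is given by ∂[p,q] = [q] − [p].
The 3×3 boundary matrix has rank 2 and Smith normal form diag(1,1).

From H_k ≅ ker(∂_k) / im(∂_{k+1}) we obtain:

  H_0: rank C_0 − rank ∂_1 = 3 − 2 = 1, and the invariant factors of ∂_1 are all 1, so H_0 = Z.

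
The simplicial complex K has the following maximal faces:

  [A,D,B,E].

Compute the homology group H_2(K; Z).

K has 4 vertices, 6 edges, 4 triangles, 1 3-simplex.
rank ∂_2 = 3, rank ∂_3 = 1 ⇒ b_2 = 4 − 3 − 1 = 0; all invariant factors of ∂_3 are 1 so no torsion. So H_2 = 0.

H_2 ≅ 0.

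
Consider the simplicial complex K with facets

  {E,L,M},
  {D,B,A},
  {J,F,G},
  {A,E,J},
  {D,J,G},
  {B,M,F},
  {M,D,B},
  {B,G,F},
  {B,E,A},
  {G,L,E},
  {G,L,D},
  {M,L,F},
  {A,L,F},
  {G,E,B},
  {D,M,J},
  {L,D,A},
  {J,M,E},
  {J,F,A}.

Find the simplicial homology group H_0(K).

H_0 ≅ Z.

We work with the vertex ordering A < B < D < E < F < G < J < L < M. The simplices of K, each written with vertices in increasing order, are:

  0-simplices (9): A, B, D, E, F, G, J, L, M
  1-simplices (27): AB, AD, AE, AF, AJ, AL, BD, BE, BF, BG, BM, DG, DJ, DL, DM, EG, EJ, EL, EM, FG, FJ, FL, FM, GJ, GL, JM, LM
  2-simplices (18): ABD, ABE, ADL, AEJ, AFJ, AFL, BDM, BEG, BFG, BFM, DGJ, DGL, DJM, EGL, EJM, ELM, FGJ, FLM

so the chain groups are C_0 ≅ Z^9, C_1 ≅ Z^27, C_2 ≅ Z^18.

∂_1: C_1 → C_0 maps an edge to its endpoints' difference, ∂[p,q] = q − p.
As a 9×27 matrix over Z this has rank 8, with invariant factors (1,1,1,1,1,1,1,1).

∂_2: C_2 → C_1 sends each 2-simplex [p,q,r] to [q,r] − [p,r] + [p,q]. For instance
  ∂DGJ = GJ − DJ + DG,
  ∂FLM = LM − FM + FL.
As a 27×18 matrix over Z this has rank 17, with invariant factors (1,1,1,1,1,1,1,1,1,1,1,1,1,1,1,1,1).

From H_k ≅ ker(∂_k) / im(∂_{k+1}) we obtain:

  H_0: rank C_0 − rank ∂_1 = 9 − 8 = 1, and the invariant factors of ∂_1 are all 1, so H_0 = Z.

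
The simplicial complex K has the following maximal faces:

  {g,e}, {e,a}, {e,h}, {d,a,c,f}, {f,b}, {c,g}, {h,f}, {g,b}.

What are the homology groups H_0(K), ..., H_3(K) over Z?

H_0 = Z,  H_1 = Z^3,  H_2 = 0,  H_3 = 0.

K has 8 vertices, 13 edges, 4 triangles, 1 3-simplex.
rank ∂_0 = 0, rank ∂_1 = 7 ⇒ b_0 = 8 − 0 − 7 = 1; all invariant factors of ∂_1 are 1 so no torsion. So H_0 = Z.
rank ∂_1 = 7, rank ∂_2 = 3 ⇒ b_1 = 13 − 7 − 3 = 3; all invariant factors of ∂_2 are 1 so no torsion. So H_1 = Z^3.
rank ∂_2 = 3, rank ∂_3 = 1 ⇒ b_2 = 4 − 3 − 1 = 0; all invariant factors of ∂_3 are 1 so no torsion. So H_2 = 0.
rank ∂_3 = 1, rank ∂_4 = 0 ⇒ b_3 = 1 − 1 − 0 = 0. So H_3 = 0.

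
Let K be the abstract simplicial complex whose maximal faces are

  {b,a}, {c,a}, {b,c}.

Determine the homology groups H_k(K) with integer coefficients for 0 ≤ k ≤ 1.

Take the total order a < b < c on the vertex set. Then K (dimension 1) consists of the simplices:

  0-simplices (3): a, b, c
  1-simplices (3): ab, ac, bc

Hence C_0 ≅ Z^3, C_1 ≅ Z^3.

The boundary map ∂_1: C_1 → C_0 is given by ∂[p,q] = [q] − [p].
The 3×3 boundary matrix has rank 2 and Smith normal form diag(1,1).

Reading off H_k = ker ∂_k / im ∂_{k+1}:

  H_0: rank C_0 − rank ∂_1 = 3 − 2 = 1, and the invariant factors of ∂_1 are all 1, so H_0 ≅ Z.
  H_1: rank ker ∂_1 − rank ∂_2 = (3 − 2) − 0 = 1, and there is no ∂_2, so H_1 ≅ Z.

As a check, the Euler characteristic is 3 − 3 = 0, which agrees with 1 − 1 = 0.

H_0 ≅ Z,  H_1 ≅ Z.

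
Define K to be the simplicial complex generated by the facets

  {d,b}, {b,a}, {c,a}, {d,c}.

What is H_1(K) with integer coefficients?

H_1 = Z.

We work with the vertex ordering a < b < c < d. The simplices of K, each written with vertices in increasing order, are:

  0-simplices (4): a, b, c, d
  1-simplices (4): ab, ac, bd, cd

giving chain groups C_0 ≅ Z^4, C_1 ≅ Z^4.

Boundary ∂_1: C_1 → C_0 is given by ∂[p,q] = [q] − [p].
The 4×4 boundary matrix has rank 3 and Smith normal form diag(1,1,1).

From H_k ≅ ker(∂_k) / im(∂_{k+1}) we obtain:

  H_1: rank ker ∂_1 − rank ∂_2 = (4 − 3) − 0 = 1, and there is no ∂_2, so H_1 ≅ Z.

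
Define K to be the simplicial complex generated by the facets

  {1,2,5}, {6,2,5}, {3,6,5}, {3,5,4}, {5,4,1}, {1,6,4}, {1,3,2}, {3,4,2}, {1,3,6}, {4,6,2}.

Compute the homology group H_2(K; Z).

Fix the vertex order 1 < 2 < 3 < 4 < 5 < 6 and write every simplex with vertices in increasing order. Then dim K = 2 and the simplices of K are:

  0-simplices (6): [1], [2], [3], [4], [5], [6]
  1-simplices (15): [1,2], [1,3], [1,4], [1,5], [1,6], [2,3], [2,4], [2,5], [2,6], [3,4], [3,5], [3,6], [4,5], [4,6], [5,6]
  2-simplices (10): [1,2,3], [1,2,5], [1,3,6], [1,4,5], [1,4,6], [2,3,4], [2,4,6], [2,5,6], [3,4,5], [3,5,6]

so the chain groups are C_0 ≅ Z^6, C_1 ≅ Z^15, C_2 ≅ Z^10.

Boundary ∂_1: C_1 → C_0 maps an edge to its endpoints' difference, ∂[p,q] = q − p.
The resulting 6×15 matrix has rank 5, and its Smith normal form has invariant factors (1,1,1,1,1).

∂_2: C_2 → C_1 acts by ∂[p,q,r] = [q,r] − [p,r] + [p,q]. For instance
  ∂[3,4,5] = [4,5] − [3,5] + [3,4],
  ∂[3,5,6] = [5,6] − [3,6] + [3,5].
The 15×10 boundary matrix has rank 10 and Smith normal form diag(1,1,1,1,1,1,1,1,1,2).

Reading off H_k = ker ∂_k / im ∂_{k+1}:

  H_2: rank ker ∂_2 − rank ∂_3 = (10 − 10) − 0 = 0, and there is no ∂_3, so H_2 = 0.

(K is a triangulation of the real projective plane RP^2.)

H_2 = 0.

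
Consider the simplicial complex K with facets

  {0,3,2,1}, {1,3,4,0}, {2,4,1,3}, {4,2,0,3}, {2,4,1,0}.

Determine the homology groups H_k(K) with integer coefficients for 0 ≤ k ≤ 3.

We work with the vertex ordering 0 < 1 < 2 < 3 < 4. The simplices of K, each written with vertices in increasing order, are:

  0-simplices (5): [0], [1], [2], [3], [4]
  1-simplices (10): [0,1], [0,2], [0,3], [0,4], [1,2], [1,3], [1,4], [2,3], [2,4], [3,4]
  2-simplices (10): [0,1,2], [0,1,3], [0,1,4], [0,2,3], [0,2,4], [0,3,4], [1,2,3], [1,2,4], [1,3,4], [2,3,4]
  3-simplices (5): [0,1,2,3], [0,1,2,4], [0,1,3,4], [0,2,3,4], [1,2,3,4]

so the chain groups are C_0 ≅ Z^5, C_1 ≅ Z^10, C_2 ≅ Z^10, C_3 ≅ Z^5.

The boundary map ∂_1: C_1 → C_0 maps an edge to its endpoints' difference, ∂[p,q] = q − p. For instance
  ∂[3,4] = [4] − [3].
As a 5×10 matrix over Z this has rank 4, with invariant factors (1,1,1,1).

The boundary map ∂_2: C_2 → C_1 sends each 2-simplex [p,q,r] to [q,r] − [p,r] + [p,q]. For instance
  ∂[0,1,4] = [1,4] − [0,4] + [0,1],
  ∂[0,2,3] = [2,3] − [0,3] + [0,2].
This gives a 10×10 integer matrix of rank 6; reducing to Smith normal form yields diagonal entries (1,1,1,1,1,1).

Boundary ∂_3: C_3 → C_2 sends each 3-simplex σ to the alternating sum Σ_i (−1)^i (σ with its i-th vertex removed). For instance
  ∂[0,1,2,4] = [1,2,4] − [0,2,4] + [0,1,4] − [0,1,2],
  ∂[1,2,3,4] = [2,3,4] − [1,3,4] + [1,2,4] − [1,2,3].
As a 10×5 matrix over Z this has rank 4, with invariant factors (1,1,1,1).

Reading off H_k = ker ∂_k / im ∂_{k+1}:

  H_0: rank C_0 − rank ∂_1 = 5 − 4 = 1, and the invariant factors of ∂_1 are all 1, so H_0 = Z.
  H_1: rank ker ∂_1 − rank ∂_2 = (10 − 4) − 6 = 0, and the invariant factors of ∂_2 are all 1, so H_1 = 0.
  H_2: rank ker ∂_2 − rank ∂_3 = (10 − 6) − 4 = 0, and the invariant factors of ∂_3 are all 1, so H_2 = 0.
  H_3: rank ker ∂_3 − rank ∂_4 = (5 − 4) − 0 = 1, and there is no ∂_4, so H_3 = Z.

As a check, the Euler characteristic is 5 − 10 + 10 − 5 = 0, which agrees with 1 − 0 + 0 − 1 = 0.

H_0 ≅ Z,  H_1 = 0,  H_2 = 0,  H_3 ≅ Z.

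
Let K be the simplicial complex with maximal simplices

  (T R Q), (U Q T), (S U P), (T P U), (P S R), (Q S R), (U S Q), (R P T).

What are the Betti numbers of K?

Fix the vertex order P < Q < R < S < T < U and write every simplex with vertices in increasing order. Then dim K = 2 and the simplices of K are:

  0-simplices (6): P, Q, R, S, T, U
  1-simplices (12): PR, PS, PT, PU, QR, QS, QT, QU, RS, RT, SU, TU
  2-simplices (8): PRS, PRT, PSU, PTU, QRS, QRT, QSU, QTU

Hence C_0 ≅ Z^6, C_1 ≅ Z^12, C_2 ≅ Z^8.

∂_1: C_1 → C_0 sends each edge [p,q] (with p < q) to q − p.
The resulting 6×12 matrix has rank 5, and its Smith normal form has invariant factors (1,1,1,1,1).

Boundary ∂_2: C_2 → C_1 acts by ∂[p,q,r] = [q,r] − [p,r] + [p,q]. For instance
  ∂PRS = RS − PS + PR,
  ∂QRT = RT − QT + QR.
The resulting 12×8 matrix has rank 7, and its Smith normal form has invariant factors (1,1,1,1,1,1,1).

Computing H_k = (kernel of ∂_k) / (image of ∂_{k+1}):

  H_0: rank C_0 − rank ∂_1 = 6 − 5 = 1, and the invariant factors of ∂_1 are all 1, so H_0 ≅ Z.
  H_1: rank ker ∂_1 − rank ∂_2 = (12 − 5) − 7 = 0, and the invariant factors of ∂_2 are all 1, so H_1 ≅ 0.
  H_2: rank ker ∂_2 − rank ∂_3 = (8 − 7) − 0 = 1, and there is no ∂_3, so H_2 ≅ Z.

As a check, the Euler characteristic is 6 − 12 + 8 = 2, which agrees with 1 − 0 + 1 = 2.
(K is a triangulation of the 2-sphere S^2.)

Hence the Betti numbers are b_0 = 1, b_1 = 0, b_2 = 1.

b_0 = 1, b_1 = 0, b_2 = 1.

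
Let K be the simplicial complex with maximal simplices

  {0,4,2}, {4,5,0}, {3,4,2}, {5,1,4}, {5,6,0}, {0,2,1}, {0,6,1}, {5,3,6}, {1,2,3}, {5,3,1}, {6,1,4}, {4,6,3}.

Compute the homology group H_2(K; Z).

H_2 = 0.

K has 7 vertices, 18 edges, 12 triangles.
rank ∂_2 = 12, rank ∂_3 = 0 ⇒ b_2 = 12 − 12 − 0 = 0. So H_2 ≅ 0.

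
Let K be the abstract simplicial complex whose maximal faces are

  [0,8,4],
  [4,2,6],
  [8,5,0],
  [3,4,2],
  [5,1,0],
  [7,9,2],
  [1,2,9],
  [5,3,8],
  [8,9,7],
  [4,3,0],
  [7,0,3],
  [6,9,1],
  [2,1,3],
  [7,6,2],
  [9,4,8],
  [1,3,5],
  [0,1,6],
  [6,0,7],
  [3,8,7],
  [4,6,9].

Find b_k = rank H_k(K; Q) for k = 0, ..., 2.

We work with the vertex ordering 0 < 1 < 2 < 3 < 4 < 5 < 6 < 7 < 8 < 9. The simplices of K, each written with vertices in increasing order, are:

  0-simplices (10): [0], [1], [2], [3], [4], [5], [6], [7], [8], [9]
  1-simplices (30): (30 of them)
  2-simplices (20): (20 of them)

giving chain groups C_0 ≅ Z^10, C_1 ≅ Z^30, C_2 ≅ Z^20.

∂_1: C_1 → C_0 maps an edge to its endpoints' difference, ∂[p,q] = q − p. For instance
  ∂[0,7] = [7] − [0].
As a 10×30 matrix over Z this has rank 9, with invariant factors (1,1,1,1,1,1,1,1,1).

∂_2: C_2 → C_1 maps a triangle to the signed sum of its edges. For instance
  ∂[2,7,9] = [7,9] − [2,9] + [2,7],
  ∂[0,1,6] = [1,6] − [0,6] + [0,1].
As a 30×20 matrix over Z this has rank 20, with invariant factors (1,1,1,1,1,1,1,1,1,1,1,1,1,1,1,1,1,1,1,2).

Now H_k = ker ∂_k / im ∂_{k+1}, so:

  H_0: rank C_0 − rank ∂_1 = 10 − 9 = 1, and the invariant factors of ∂_1 are all 1, so H_0 ≅ Z.
  H_1: rank ker ∂_1 − rank ∂_2 = (30 − 9) − 20 = 1, and ∂_2 has invariant factor 2 > 1, so H_1 ≅ Z ⊕ Z/2.
  H_2: rank ker ∂_2 − rank ∂_3 = (20 − 20) − 0 = 0, and there is no ∂_3, so H_2 ≅ 0.

Hence the Betti numbers are b_0 = 1, b_1 = 1, b_2 = 0.

b_0 = 1, b_1 = 1, b_2 = 0.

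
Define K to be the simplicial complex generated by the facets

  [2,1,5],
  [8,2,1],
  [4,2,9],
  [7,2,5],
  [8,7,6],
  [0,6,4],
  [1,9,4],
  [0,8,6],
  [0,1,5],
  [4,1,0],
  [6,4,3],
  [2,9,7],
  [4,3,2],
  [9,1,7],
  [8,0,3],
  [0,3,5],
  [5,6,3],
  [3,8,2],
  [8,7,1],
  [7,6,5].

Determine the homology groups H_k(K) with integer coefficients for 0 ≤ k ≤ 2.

H_0 ≅ Z,  H_1 ≅ Z ⊕ Z/2Z,  H_2 = 0.

We work with the vertex ordering 0 < 1 < 2 < 3 < 4 < 5 < 6 < 7 < 8 < 9. The simplices of K, each written with vertices in increasing order, are:

  0-simplices (10): [0], [1], [2], [3], [4], [5], [6], [7], [8], [9]
  1-simplices (30): (30 of them)
  2-simplices (20): (20 of them)

giving chain groups C_0 ≅ Z^10, C_1 ≅ Z^30, C_2 ≅ Z^20.

The boundary map ∂_1: C_1 → C_0 is given by ∂[p,q] = [q] − [p].
The resulting 10×30 matrix has rank 9, and its Smith normal form has invariant factors (1,1,1,1,1,1,1,1,1).

The boundary map ∂_2: C_2 → C_1 sends each 2-simplex [p,q,r] to [q,r] − [p,r] + [p,q]. For instance
  ∂[1,4,9] = [4,9] − [1,9] + [1,4],
  ∂[0,4,6] = [4,6] − [0,6] + [0,4].
This gives a 30×20 integer matrix of rank 20; reducing to Smith normal form yields diagonal entries (1,1,1,1,1,1,1,1,1,1,1,1,1,1,1,1,1,1,1,2).

Now H_k = ker ∂_k / im ∂_{k+1}, so:

  H_0: rank C_0 − rank ∂_1 = 10 − 9 = 1, and the invariant factors of ∂_1 are all 1, so H_0 = Z.
  H_1: rank ker ∂_1 − rank ∂_2 = (30 − 9) − 20 = 1, and ∂_2 has invariant factor 2 > 1, so H_1 = Z ⊕ Z/2Z.
  H_2: rank ker ∂_2 − rank ∂_3 = (20 − 20) − 0 = 0, and there is no ∂_3, so H_2 = 0.

As a check, the Euler characteristic is 10 − 30 + 20 = 0, which agrees with 1 − 1 + 0 = 0.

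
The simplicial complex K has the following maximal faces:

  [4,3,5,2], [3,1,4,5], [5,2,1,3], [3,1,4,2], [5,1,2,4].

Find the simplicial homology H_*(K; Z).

We work with the vertex ordering 1 < 2 < 3 < 4 < 5. The simplices of K, each written with vertices in increasing order, are:

  0-simplices (5): [1], [2], [3], [4], [5]
  1-simplices (10): [1,2], [1,3], [1,4], [1,5], [2,3], [2,4], [2,5], [3,4], [3,5], [4,5]
  2-simplices (10): [1,2,3], [1,2,4], [1,2,5], [1,3,4], [1,3,5], [1,4,5], [2,3,4], [2,3,5], [2,4,5], [3,4,5]
  3-simplices (5): [1,2,3,4], [1,2,3,5], [1,2,4,5], [1,3,4,5], [2,3,4,5]

Hence C_0 ≅ Z^5, C_1 ≅ Z^10, C_2 ≅ Z^10, C_3 ≅ Z^5.

The boundary map ∂_1: C_1 → C_0 sends each edge [p,q] (with p < q) to q − p. For instance
  ∂[3,4] = [4] − [3].
The resulting 5×10 matrix has rank 4, and its Smith normal form has invariant factors (1,1,1,1).

Boundary ∂_2: C_2 → C_1 sends each 2-simplex [p,q,r] to [q,r] − [p,r] + [p,q]. For instance
  ∂[1,3,5] = [3,5] − [1,5] + [1,3],
  ∂[1,4,5] = [4,5] − [1,5] + [1,4].
The resulting 10×10 matrix has rank 6, and its Smith normal form has invariant factors (1,1,1,1,1,1).

The boundary map ∂_3: C_3 → C_2 sends each 3-simplex σ to the alternating sum Σ_i (−1)^i (σ with its i-th vertex removed). For instance
  ∂[1,2,3,5] = [2,3,5] − [1,3,5] + [1,2,5] − [1,2,3],
  ∂[1,3,4,5] = [3,4,5] − [1,4,5] + [1,3,5] − [1,3,4].
The resulting 10×5 matrix has rank 4, and its Smith normal form has invariant factors (1,1,1,1).

Reading off H_k = ker ∂_k / im ∂_{k+1}:

  H_0: rank C_0 − rank ∂_1 = 5 − 4 = 1, and the invariant factors of ∂_1 are all 1, so H_0 ≅ Z.
  H_1: rank ker ∂_1 − rank ∂_2 = (10 − 4) − 6 = 0, and the invariant factors of ∂_2 are all 1, so H_1 ≅ 0.
  H_2: rank ker ∂_2 − rank ∂_3 = (10 − 6) − 4 = 0, and the invariant factors of ∂_3 are all 1, so H_2 ≅ 0.
  H_3: rank ker ∂_3 − rank ∂_4 = (5 − 4) − 0 = 1, and there is no ∂_4, so H_3 ≅ Z.

H_0 = Z,  H_1 = 0,  H_2 = 0,  H_3 = Z.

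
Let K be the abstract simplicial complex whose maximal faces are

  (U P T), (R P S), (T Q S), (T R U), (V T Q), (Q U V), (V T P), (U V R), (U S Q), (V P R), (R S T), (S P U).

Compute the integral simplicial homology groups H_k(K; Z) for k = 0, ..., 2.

Take the total order P < Q < R < S < T < U < V on the vertex set. Then K (dimension 2) consists of the simplices:

  0-simplices (7): P, Q, R, S, T, U, V
  1-simplices (18): PR, PS, PT, PU, PV, QS, QT, QU, QV, RS, RT, RU, RV, ST, SU, TU, TV, UV
  2-simplices (12): PRS, PRV, PSU, PTU, PTV, QST, QSU, QTV, QUV, RST, RTU, RUV

Hence C_0 ≅ Z^7, C_1 ≅ Z^18, C_2 ≅ Z^12.

Boundary ∂_1: C_1 → C_0 maps an edge to its endpoints' difference, ∂[p,q] = q − p. For instance
  ∂PT = T − P.
The 7×18 boundary matrix has rank 6 and Smith normal form diag(1,1,1,1,1,1).

Boundary ∂_2: C_2 → C_1 acts by ∂[p,q,r] = [q,r] − [p,r] + [p,q]. For instance
  ∂PSU = SU − PU + PS,
  ∂QSU = SU − QU + QS.
The resulting 18×12 matrix has rank 12, and its Smith normal form has invariant factors (1,1,1,1,1,1,1,1,1,1,1,2).

Reading off H_k = ker ∂_k / im ∂_{k+1}:

  H_0: rank C_0 − rank ∂_1 = 7 − 6 = 1, and the invariant factors of ∂_1 are all 1, so H_0 ≅ Z.
  H_1: rank ker ∂_1 − rank ∂_2 = (18 − 6) − 12 = 0, and ∂_2 has invariant factor 2 > 1, so H_1 ≅ Z/2.
  H_2: rank ker ∂_2 − rank ∂_3 = (12 − 12) − 0 = 0, and there is no ∂_3, so H_2 ≅ 0.

(K is a triangulation of the real projective plane RP^2.)

H_0 ≅ Z,  H_1 ≅ Z/2,  H_2 = 0.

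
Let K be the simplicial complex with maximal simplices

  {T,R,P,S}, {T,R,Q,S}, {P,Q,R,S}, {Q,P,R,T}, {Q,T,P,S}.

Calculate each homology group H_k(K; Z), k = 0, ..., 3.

Order the vertices as P < Q < R < S < T. Listing each simplex with vertices in this order, K has dimension 3 with simplices:

  0-simplices (5): P, Q, R, S, T
  1-simplices (10): PQ, PR, PS, PT, QR, QS, QT, RS, RT, ST
  2-simplices (10): PQR, PQS, PQT, PRS, PRT, PST, QRS, QRT, QST, RST
  3-simplices (5): PQRS, PQRT, PQST, PRST, QRST

Hence C_0 ≅ Z^5, C_1 ≅ Z^10, C_2 ≅ Z^10, C_3 ≅ Z^5.

Boundary ∂_1: C_1 → C_0 maps an edge to its endpoints' difference, ∂[p,q] = q − p. For instance
  ∂QT = T − Q.
The 5×10 boundary matrix has rank 4 and Smith normal form diag(1,1,1,1).

∂_2: C_2 → C_1 acts by ∂[p,q,r] = [q,r] − [p,r] + [p,q]. For instance
  ∂PST = ST − PT + PS,
  ∂PQR = QR − PR + PQ.
As a 10×10 matrix over Z this has rank 6, with invariant factors (1,1,1,1,1,1).

∂_3: C_3 → C_2 sends each 3-simplex σ to the alternating sum Σ_i (−1)^i (σ with its i-th vertex removed). For instance
  ∂PQRS = QRS − PRS + PQS − PQR,
  ∂PRST = RST − PST + PRT − PRS.
The 10×5 boundary matrix has rank 4 and Smith normal form diag(1,1,1,1).

Computing H_k = (kernel of ∂_k) / (image of ∂_{k+1}):

  H_0: rank C_0 − rank ∂_1 = 5 − 4 = 1, and the invariant factors of ∂_1 are all 1, so H_0 = Z.
  H_1: rank ker ∂_1 − rank ∂_2 = (10 − 4) − 6 = 0, and the invariant factors of ∂_2 are all 1, so H_1 = 0.
  H_2: rank ker ∂_2 − rank ∂_3 = (10 − 6) − 4 = 0, and the invariant factors of ∂_3 are all 1, so H_2 = 0.
  H_3: rank ker ∂_3 − rank ∂_4 = (5 − 4) − 0 = 1, and there is no ∂_4, so H_3 = Z.

As a check, the Euler characteristic is 5 − 10 + 10 − 5 = 0, which agrees with 1 − 0 + 0 − 1 = 0.

H_0 = Z,  H_1 = 0,  H_2 = 0,  H_3 = Z.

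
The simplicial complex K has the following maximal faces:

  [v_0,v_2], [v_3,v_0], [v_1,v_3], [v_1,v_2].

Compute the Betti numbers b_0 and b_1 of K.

K has 4 vertices, 4 edges.
rank ∂_0 = 0, rank ∂_1 = 3 ⇒ b_0 = 4 − 0 − 3 = 1; all invariant factors of ∂_1 are 1 so no torsion. So H_0 = Z.
rank ∂_1 = 3, rank ∂_2 = 0 ⇒ b_1 = 4 − 3 − 0 = 1. So H_1 = Z.

b_0 = 1, b_1 = 1.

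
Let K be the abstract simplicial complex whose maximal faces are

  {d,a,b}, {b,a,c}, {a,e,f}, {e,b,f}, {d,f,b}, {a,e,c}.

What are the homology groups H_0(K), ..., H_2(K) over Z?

H_0 ≅ Z,  H_1 ≅ Z,  H_2 = 0.

K has 6 vertices, 12 edges, 6 triangles.
rank ∂_0 = 0, rank ∂_1 = 5 ⇒ b_0 = 6 − 0 − 5 = 1; all invariant factors of ∂_1 are 1 so no torsion. So H_0 = Z.
rank ∂_1 = 5, rank ∂_2 = 6 ⇒ b_1 = 12 − 5 − 6 = 1; all invariant factors of ∂_2 are 1 so no torsion. So H_1 = Z.
rank ∂_2 = 6, rank ∂_3 = 0 ⇒ b_2 = 6 − 6 − 0 = 0. So H_2 = 0.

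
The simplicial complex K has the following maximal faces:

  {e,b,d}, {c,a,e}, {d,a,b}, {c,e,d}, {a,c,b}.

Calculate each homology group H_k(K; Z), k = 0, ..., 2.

H_0 = Z,  H_1 = Z,  H_2 = 0.

We work with the vertex ordering a < b < c < d < e. The simplices of K, each written with vertices in increasing order, are:

  0-simplices (5): a, b, c, d, e
  1-simplices (10): ab, ac, ad, ae, bc, bd, be, cd, ce, de
  2-simplices (5): abc, abd, ace, bde, cde

so the chain groups are C_0 ≅ Z^5, C_1 ≅ Z^10, C_2 ≅ Z^5.

Boundary ∂_1: C_1 → C_0 maps an edge to its endpoints' difference, ∂[p,q] = q − p. For instance
  ∂bc = c − b.
As a 5×10 matrix over Z this has rank 4, with invariant factors (1,1,1,1).

Boundary ∂_2: C_2 → C_1 maps a triangle to the signed sum of its edges. For instance
  ∂abd = bd − ad + ab,
  ∂abc = bc − ac + ab.
The resulting 10×5 matrix has rank 5, and its Smith normal form has invariant factors (1,1,1,1,1).

Now H_k = ker ∂_k / im ∂_{k+1}, so:

  H_0: rank C_0 − rank ∂_1 = 5 − 4 = 1, and the invariant factors of ∂_1 are all 1, so H_0 ≅ Z.
  H_1: rank ker ∂_1 − rank ∂_2 = (10 − 4) − 5 = 1, and the invariant factors of ∂_2 are all 1, so H_1 ≅ Z.
  H_2: rank ker ∂_2 − rank ∂_3 = (5 − 5) − 0 = 0, and there is no ∂_3, so H_2 ≅ 0.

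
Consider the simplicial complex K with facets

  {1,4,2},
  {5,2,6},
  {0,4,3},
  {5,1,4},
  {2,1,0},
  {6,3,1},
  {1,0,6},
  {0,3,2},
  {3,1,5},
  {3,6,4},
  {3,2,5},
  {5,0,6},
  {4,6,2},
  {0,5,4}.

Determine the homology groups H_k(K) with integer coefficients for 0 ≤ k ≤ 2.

Take the total order 0 < 1 < 2 < 3 < 4 < 5 < 6 on the vertex set. Then K (dimension 2) consists of the simplices:

  0-simplices (7): [0], [1], [2], [3], [4], [5], [6]
  1-simplices (21): [0,1], [0,2], [0,3], [0,4], [0,5], [0,6], [1,2], [1,3], [1,4], [1,5], [1,6], [2,3], [2,4], [2,5], [2,6], [3,4], [3,5], [3,6], [4,5], [4,6], [5,6]
  2-simplices (14): [0,1,2], [0,1,6], [0,2,3], [0,3,4], [0,4,5], [0,5,6], [1,2,4], [1,3,5], [1,3,6], [1,4,5], [2,3,5], [2,4,6], [2,5,6], [3,4,6]

giving chain groups C_0 ≅ Z^7, C_1 ≅ Z^21, C_2 ≅ Z^14.

Boundary ∂_1: C_1 → C_0 is given by ∂[p,q] = [q] − [p].
This gives a 7×21 integer matrix of rank 6; reducing to Smith normal form yields diagonal entries (1,1,1,1,1,1).

The boundary map ∂_2: C_2 → C_1 maps a triangle to the signed sum of its edges. For instance
  ∂[0,5,6] = [5,6] − [0,6] + [0,5],
  ∂[3,4,6] = [4,6] − [3,6] + [3,4].
The 21×14 boundary matrix has rank 13 and Smith normal form diag(1,1,1,1,1,1,1,1,1,1,1,1,1).

Computing H_k = (kernel of ∂_k) / (image of ∂_{k+1}):

  H_0: rank C_0 − rank ∂_1 = 7 − 6 = 1, and the invariant factors of ∂_1 are all 1, so H_0 = Z.
  H_1: rank ker ∂_1 − rank ∂_2 = (21 − 6) − 13 = 2, and the invariant factors of ∂_2 are all 1, so H_1 = Z^2.
  H_2: rank ker ∂_2 − rank ∂_3 = (14 − 13) − 0 = 1, and there is no ∂_3, so H_2 = Z.

H_0 ≅ Z,  H_1 ≅ Z^2,  H_2 ≅ Z.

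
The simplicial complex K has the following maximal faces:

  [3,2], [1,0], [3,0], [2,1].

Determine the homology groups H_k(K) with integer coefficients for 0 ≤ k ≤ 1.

We work with the vertex ordering 0 < 1 < 2 < 3. The simplices of K, each written with vertices in increasing order, are:

  0-simplices (4): [0], [1], [2], [3]
  1-simplices (4): [0,1], [0,3], [1,2], [2,3]

Hence C_0 ≅ Z^4, C_1 ≅ Z^4.

Boundary ∂_1: C_1 → C_0 sends each edge [p,q] (with p < q) to q − p.
The 4×4 boundary matrix has rank 3 and Smith normal form diag(1,1,1).

Reading off H_k = ker ∂_k / im ∂_{k+1}:

  H_0: rank C_0 − rank ∂_1 = 4 − 3 = 1, and the invariant factors of ∂_1 are all 1, so H_0 = Z.
  H_1: rank ker ∂_1 − rank ∂_2 = (4 − 3) − 0 = 1, and there is no ∂_2, so H_1 = Z.

As a check, the Euler characteristic is 4 − 4 = 0, which agrees with 1 − 1 = 0.

H_0 = Z,  H_1 = Z.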